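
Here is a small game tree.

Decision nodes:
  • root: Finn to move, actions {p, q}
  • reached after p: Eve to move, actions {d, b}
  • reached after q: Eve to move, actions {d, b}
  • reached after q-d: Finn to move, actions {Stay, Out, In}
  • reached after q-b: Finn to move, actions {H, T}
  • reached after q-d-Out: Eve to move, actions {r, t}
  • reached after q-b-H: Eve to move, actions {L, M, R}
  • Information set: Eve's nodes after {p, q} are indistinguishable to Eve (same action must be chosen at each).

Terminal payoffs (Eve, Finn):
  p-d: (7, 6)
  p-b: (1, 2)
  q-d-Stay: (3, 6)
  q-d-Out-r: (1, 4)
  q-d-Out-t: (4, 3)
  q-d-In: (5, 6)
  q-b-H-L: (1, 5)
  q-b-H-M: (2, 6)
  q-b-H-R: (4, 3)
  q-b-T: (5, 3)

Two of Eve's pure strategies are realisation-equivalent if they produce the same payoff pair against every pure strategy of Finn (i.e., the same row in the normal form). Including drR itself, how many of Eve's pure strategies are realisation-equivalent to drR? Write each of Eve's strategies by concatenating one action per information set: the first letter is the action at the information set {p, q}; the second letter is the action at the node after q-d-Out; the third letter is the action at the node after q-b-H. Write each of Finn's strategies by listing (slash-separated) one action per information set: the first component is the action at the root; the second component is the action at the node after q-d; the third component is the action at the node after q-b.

3

Row for drR (columns p/Stay/H, p/Stay/T, p/Out/H, p/Out/T, p/In/H, p/In/T, q/Stay/H, q/Stay/T, q/Out/H, q/Out/T, q/In/H, q/In/T): (7,6) (7,6) (7,6) (7,6) (7,6) (7,6) (3,6) (3,6) (1,4) (1,4) (5,6) (5,6).
Under drR, Eve's choice at the node after q-b-H can never be reached regardless of what Finn does, so varying those choices leaves every outcome unchanged.
Holding the reachable choices fixed and varying the unreachable one freely already gives 3 equivalent strategies.
No other strategy reproduces this row, so those 3 are the full class: drL, drM, drR.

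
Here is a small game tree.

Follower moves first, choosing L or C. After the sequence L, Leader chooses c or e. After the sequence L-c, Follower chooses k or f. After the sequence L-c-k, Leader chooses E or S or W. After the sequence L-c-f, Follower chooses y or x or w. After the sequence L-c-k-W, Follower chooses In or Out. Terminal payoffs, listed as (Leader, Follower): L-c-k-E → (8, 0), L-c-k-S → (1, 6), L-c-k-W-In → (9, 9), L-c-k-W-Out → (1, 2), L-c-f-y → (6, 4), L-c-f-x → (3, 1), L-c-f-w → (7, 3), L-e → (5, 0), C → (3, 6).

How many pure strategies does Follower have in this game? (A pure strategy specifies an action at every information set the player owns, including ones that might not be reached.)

Follower owns the root with actions {L, C} — two choices.
Follower owns the node after L-c with actions {k, f} — two choices.
Follower owns the node after L-c-f with actions {y, x, w} — three choices.
Follower owns the node after L-c-k-W with actions {In, Out} — two choices.
A pure strategy fixes one action at each information set independently, so the count is the product 2 × 2 × 3 × 2 = 24.

24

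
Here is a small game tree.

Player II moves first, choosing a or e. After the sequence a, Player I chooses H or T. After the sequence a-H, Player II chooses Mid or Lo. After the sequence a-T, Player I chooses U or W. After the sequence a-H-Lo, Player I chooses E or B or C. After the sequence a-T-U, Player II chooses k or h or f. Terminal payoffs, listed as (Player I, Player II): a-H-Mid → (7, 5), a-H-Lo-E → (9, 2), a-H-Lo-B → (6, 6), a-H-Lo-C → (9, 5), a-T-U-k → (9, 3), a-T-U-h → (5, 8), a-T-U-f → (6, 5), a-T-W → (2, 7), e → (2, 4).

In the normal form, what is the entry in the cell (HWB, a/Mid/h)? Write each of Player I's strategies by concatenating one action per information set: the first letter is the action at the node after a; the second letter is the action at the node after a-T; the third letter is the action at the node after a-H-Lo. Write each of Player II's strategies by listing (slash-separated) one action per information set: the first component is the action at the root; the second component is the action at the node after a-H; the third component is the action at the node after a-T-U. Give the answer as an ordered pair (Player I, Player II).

(7, 5)

Trace the play path from the root:
  Player II plays a
  Player I plays H at [a]
  Player II plays Mid at [a-H]
→ terminal payoff (7, 5).
(Player I's choice at the node after a-T is never reached on this path, so it doesn't affect the outcome.)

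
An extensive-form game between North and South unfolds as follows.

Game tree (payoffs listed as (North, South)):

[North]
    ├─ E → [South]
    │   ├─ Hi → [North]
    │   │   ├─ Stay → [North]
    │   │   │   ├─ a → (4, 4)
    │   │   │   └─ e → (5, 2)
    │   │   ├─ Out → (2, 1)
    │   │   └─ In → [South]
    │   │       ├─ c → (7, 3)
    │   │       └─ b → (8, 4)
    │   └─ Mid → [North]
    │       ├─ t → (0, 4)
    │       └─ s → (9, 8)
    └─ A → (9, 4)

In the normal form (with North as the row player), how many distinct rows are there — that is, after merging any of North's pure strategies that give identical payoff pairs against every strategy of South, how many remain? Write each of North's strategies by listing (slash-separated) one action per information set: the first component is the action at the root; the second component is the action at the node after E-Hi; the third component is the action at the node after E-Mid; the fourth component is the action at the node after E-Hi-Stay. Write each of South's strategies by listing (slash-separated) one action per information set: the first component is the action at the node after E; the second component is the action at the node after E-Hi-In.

North has 24 pure strategies: E/Stay/t/a, E/Stay/t/e, E/Stay/s/a, E/Stay/s/e, E/Out/t/a, E/Out/t/e, E/Out/s/a, E/Out/s/e, E/In/t/a, E/In/t/e, E/In/s/a, E/In/s/e, A/Stay/t/a, A/Stay/t/e, A/Stay/s/a, A/Stay/s/e, A/Out/t/a, A/Out/t/e, A/Out/s/a, A/Out/s/e, A/In/t/a, A/In/t/e, A/In/s/a, A/In/s/e. Columns: Hi/c, Hi/b, Mid/c, Mid/b.
{E/Stay/t/a} → row (4,4) (4,4) (0,4) (0,4)
{E/Stay/t/e} → row (5,2) (5,2) (0,4) (0,4)
{E/Stay/s/a} → row (4,4) (4,4) (9,8) (9,8)
{E/Stay/s/e} → row (5,2) (5,2) (9,8) (9,8)
{E/Out/t/a, E/Out/t/e} → row (2,1) (2,1) (0,4) (0,4)
{E/Out/s/a, E/Out/s/e} → row (2,1) (2,1) (9,8) (9,8)
{E/In/t/a, E/In/t/e} → row (7,3) (8,4) (0,4) (0,4)
{E/In/s/a, E/In/s/e} → row (7,3) (8,4) (9,8) (9,8)
{A/Stay/t/a, A/Stay/t/e, A/Stay/s/a, A/Stay/s/e, A/Out/t/a, A/Out/t/e, A/Out/s/a, A/Out/s/e, A/In/t/a, A/In/t/e, A/In/s/a, A/In/s/e} → row (9,4) (9,4) (9,4) (9,4)
That's 9 distinct rows out of 24 strategies.

9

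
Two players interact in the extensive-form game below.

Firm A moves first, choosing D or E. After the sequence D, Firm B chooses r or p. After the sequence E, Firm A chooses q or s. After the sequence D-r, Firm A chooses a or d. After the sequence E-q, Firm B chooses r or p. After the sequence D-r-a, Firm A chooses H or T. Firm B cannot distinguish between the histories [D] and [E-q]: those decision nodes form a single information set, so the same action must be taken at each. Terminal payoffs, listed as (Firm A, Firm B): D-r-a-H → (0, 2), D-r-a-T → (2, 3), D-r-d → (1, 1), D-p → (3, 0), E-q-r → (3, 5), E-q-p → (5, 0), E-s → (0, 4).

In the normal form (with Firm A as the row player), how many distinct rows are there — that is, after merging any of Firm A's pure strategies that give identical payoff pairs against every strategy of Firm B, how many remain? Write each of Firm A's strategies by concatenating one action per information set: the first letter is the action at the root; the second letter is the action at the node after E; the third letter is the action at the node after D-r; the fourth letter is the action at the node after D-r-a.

Firm A has 16 pure strategies: DqaH, DqaT, DqdH, DqdT, DsaH, DsaT, DsdH, DsdT, EqaH, EqaT, EqdH, EqdT, EsaH, EsaT, EsdH, EsdT. Columns: r, p.
{DqaH, DsaH} → row (0,2) (3,0)
{DqaT, DsaT} → row (2,3) (3,0)
{DqdH, DqdT, DsdH, DsdT} → row (1,1) (3,0)
{EqaH, EqaT, EqdH, EqdT} → row (3,5) (5,0)
{EsaH, EsaT, EsdH, EsdT} → row (0,4) (0,4)
That's 5 distinct rows out of 16 strategies.

5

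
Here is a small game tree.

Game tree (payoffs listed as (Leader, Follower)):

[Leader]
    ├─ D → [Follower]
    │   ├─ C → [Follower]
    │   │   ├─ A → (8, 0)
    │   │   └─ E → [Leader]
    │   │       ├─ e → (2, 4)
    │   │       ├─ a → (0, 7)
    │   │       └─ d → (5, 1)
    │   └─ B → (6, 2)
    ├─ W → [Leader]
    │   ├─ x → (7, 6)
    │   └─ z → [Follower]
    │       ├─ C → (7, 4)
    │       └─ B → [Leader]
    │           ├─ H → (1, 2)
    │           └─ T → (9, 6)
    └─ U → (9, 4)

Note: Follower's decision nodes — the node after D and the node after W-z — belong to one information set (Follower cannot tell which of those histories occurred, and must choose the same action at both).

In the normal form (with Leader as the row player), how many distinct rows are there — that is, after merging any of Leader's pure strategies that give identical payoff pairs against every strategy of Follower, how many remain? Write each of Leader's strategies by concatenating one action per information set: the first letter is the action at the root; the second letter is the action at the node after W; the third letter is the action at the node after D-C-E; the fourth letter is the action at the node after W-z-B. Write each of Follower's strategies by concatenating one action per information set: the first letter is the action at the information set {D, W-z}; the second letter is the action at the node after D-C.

7

Leader has 36 pure strategies: DxeH, DxeT, DxaH, DxaT, DxdH, DxdT, DzeH, DzeT, DzaH, DzaT, DzdH, DzdT, WxeH, WxeT, WxaH, WxaT, WxdH, WxdT, WzeH, WzeT, WzaH, WzaT, WzdH, WzdT, UxeH, UxeT, UxaH, UxaT, UxdH, UxdT, UzeH, UzeT, UzaH, UzaT, UzdH, UzdT. Columns: CA, CE, BA, BE.
{DxeH, DxeT, DzeH, DzeT} → row (8,0) (2,4) (6,2) (6,2)
{DxaH, DxaT, DzaH, DzaT} → row (8,0) (0,7) (6,2) (6,2)
{DxdH, DxdT, DzdH, DzdT} → row (8,0) (5,1) (6,2) (6,2)
{WxeH, WxeT, WxaH, WxaT, WxdH, WxdT} → row (7,6) (7,6) (7,6) (7,6)
{WzeH, WzaH, WzdH} → row (7,4) (7,4) (1,2) (1,2)
{WzeT, WzaT, WzdT} → row (7,4) (7,4) (9,6) (9,6)
{UxeH, UxeT, UxaH, UxaT, UxdH, UxdT, UzeH, UzeT, UzaH, UzaT, UzdH, UzdT} → row (9,4) (9,4) (9,4) (9,4)
That's 7 distinct rows out of 36 strategies.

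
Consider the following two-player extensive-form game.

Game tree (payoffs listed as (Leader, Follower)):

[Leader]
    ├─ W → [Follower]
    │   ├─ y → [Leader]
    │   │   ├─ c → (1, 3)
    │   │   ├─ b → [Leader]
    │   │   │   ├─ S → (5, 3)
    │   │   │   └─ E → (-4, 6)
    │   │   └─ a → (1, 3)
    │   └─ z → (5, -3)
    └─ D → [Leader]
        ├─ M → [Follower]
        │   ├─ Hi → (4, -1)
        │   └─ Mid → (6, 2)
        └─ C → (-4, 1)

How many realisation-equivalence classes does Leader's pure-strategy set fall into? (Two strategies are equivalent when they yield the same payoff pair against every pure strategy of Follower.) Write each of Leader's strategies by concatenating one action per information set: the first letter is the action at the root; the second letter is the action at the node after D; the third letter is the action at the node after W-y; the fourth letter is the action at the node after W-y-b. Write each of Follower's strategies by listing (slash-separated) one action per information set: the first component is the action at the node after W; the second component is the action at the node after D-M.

Leader has 24 pure strategies: WMcS, WMcE, WMbS, WMbE, WMaS, WMaE, WCcS, WCcE, WCbS, WCbE, WCaS, WCaE, DMcS, DMcE, DMbS, DMbE, DMaS, DMaE, DCcS, DCcE, DCbS, DCbE, DCaS, DCaE. Columns: y/Hi, y/Mid, z/Hi, z/Mid.
{WMcS, WMcE, WMaS, WMaE, WCcS, WCcE, WCaS, WCaE} → row (1,3) (1,3) (5,-3) (5,-3)
{WMbS, WCbS} → row (5,3) (5,3) (5,-3) (5,-3)
{WMbE, WCbE} → row (-4,6) (-4,6) (5,-3) (5,-3)
{DMcS, DMcE, DMbS, DMbE, DMaS, DMaE} → row (4,-1) (6,2) (4,-1) (6,2)
{DCcS, DCcE, DCbS, DCbE, DCaS, DCaE} → row (-4,1) (-4,1) (-4,1) (-4,1)
That's 5 distinct rows out of 24 strategies.

5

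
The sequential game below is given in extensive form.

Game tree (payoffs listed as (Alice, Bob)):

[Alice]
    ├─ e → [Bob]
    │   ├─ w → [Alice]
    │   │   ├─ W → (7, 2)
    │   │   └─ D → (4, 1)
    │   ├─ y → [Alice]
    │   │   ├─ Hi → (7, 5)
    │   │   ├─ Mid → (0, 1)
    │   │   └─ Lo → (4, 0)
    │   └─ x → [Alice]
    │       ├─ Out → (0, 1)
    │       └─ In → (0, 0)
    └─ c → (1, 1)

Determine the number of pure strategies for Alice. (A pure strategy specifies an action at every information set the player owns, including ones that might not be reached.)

24

Alice owns the root with actions {e, c} — two choices.
Alice owns the node after e-w with actions {W, D} — two choices.
Alice owns the node after e-y with actions {Hi, Mid, Lo} — three choices.
Alice owns the node after e-x with actions {Out, In} — two choices.
A pure strategy fixes one action at each information set independently, so the count is the product 2 × 2 × 3 × 2 = 24.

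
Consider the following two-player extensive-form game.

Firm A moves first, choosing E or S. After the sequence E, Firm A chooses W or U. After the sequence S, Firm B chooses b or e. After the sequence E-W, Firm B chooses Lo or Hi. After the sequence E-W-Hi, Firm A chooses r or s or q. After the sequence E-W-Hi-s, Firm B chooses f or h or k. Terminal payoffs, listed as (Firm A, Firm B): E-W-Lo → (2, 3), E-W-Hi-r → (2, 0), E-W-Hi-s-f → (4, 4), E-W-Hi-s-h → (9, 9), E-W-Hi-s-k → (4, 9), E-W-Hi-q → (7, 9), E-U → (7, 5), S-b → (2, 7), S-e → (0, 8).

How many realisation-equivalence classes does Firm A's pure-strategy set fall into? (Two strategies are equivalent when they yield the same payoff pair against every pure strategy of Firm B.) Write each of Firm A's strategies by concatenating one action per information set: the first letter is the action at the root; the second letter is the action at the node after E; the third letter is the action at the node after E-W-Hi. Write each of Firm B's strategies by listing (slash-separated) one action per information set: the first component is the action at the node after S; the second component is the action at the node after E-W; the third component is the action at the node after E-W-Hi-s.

5

Firm A has 12 pure strategies: EWr, EWs, EWq, EUr, EUs, EUq, SWr, SWs, SWq, SUr, SUs, SUq. Columns: b/Lo/f, b/Lo/h, b/Lo/k, b/Hi/f, b/Hi/h, b/Hi/k, e/Lo/f, e/Lo/h, e/Lo/k, e/Hi/f, e/Hi/h, e/Hi/k.
{EWr} → row (2,3) (2,3) (2,3) (2,0) (2,0) (2,0) (2,3) (2,3) (2,3) (2,0) (2,0) (2,0)
{EWs} → row (2,3) (2,3) (2,3) (4,4) (9,9) (4,9) (2,3) (2,3) (2,3) (4,4) (9,9) (4,9)
{EWq} → row (2,3) (2,3) (2,3) (7,9) (7,9) (7,9) (2,3) (2,3) (2,3) (7,9) (7,9) (7,9)
{EUr, EUs, EUq} → row (7,5) (7,5) (7,5) (7,5) (7,5) (7,5) (7,5) (7,5) (7,5) (7,5) (7,5) (7,5)
{SWr, SWs, SWq, SUr, SUs, SUq} → row (2,7) (2,7) (2,7) (2,7) (2,7) (2,7) (0,8) (0,8) (0,8) (0,8) (0,8) (0,8)
That's 5 distinct rows out of 12 strategies.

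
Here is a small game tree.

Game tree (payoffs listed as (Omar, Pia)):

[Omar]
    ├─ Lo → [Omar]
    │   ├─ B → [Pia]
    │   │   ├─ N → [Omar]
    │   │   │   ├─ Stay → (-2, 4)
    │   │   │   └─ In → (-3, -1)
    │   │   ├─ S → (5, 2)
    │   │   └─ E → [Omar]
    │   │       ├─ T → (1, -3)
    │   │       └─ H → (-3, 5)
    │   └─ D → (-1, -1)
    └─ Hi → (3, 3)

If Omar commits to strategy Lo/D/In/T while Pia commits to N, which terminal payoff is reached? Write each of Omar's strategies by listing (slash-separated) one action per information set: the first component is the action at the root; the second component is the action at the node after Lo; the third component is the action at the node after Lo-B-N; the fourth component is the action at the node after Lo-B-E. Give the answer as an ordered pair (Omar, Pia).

(-1, -1)

Trace the play path from the root:
  Omar plays Lo
  Omar plays D at [Lo]
→ terminal payoff (-1, -1).
(Omar's choice at the node after Lo-B-N is never reached on this path, so it doesn't affect the outcome.)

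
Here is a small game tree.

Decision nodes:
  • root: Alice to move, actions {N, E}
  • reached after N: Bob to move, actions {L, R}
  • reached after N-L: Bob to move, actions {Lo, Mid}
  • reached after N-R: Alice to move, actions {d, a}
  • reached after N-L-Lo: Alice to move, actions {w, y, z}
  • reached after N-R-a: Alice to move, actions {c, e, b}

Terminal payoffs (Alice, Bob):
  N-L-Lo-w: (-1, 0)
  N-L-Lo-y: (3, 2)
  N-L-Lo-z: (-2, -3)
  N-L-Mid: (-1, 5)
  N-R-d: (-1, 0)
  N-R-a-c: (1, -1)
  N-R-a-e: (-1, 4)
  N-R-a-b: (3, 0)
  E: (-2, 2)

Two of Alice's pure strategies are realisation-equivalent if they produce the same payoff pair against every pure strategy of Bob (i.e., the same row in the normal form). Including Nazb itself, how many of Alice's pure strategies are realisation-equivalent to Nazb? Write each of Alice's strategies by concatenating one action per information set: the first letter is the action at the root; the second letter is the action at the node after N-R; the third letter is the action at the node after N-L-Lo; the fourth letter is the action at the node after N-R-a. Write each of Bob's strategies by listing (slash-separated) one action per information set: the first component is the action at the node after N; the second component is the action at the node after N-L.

Row for Nazb (columns L/Lo, L/Mid, R/Lo, R/Mid): (-2,-3) (-1,5) (3,0) (3,0).
Every one of Alice's information sets is on the play path for some reply by Bob when Alice follows Nazb.
Changing the action at any of them therefore changes at least one column, so only Nazb itself gives this row.

1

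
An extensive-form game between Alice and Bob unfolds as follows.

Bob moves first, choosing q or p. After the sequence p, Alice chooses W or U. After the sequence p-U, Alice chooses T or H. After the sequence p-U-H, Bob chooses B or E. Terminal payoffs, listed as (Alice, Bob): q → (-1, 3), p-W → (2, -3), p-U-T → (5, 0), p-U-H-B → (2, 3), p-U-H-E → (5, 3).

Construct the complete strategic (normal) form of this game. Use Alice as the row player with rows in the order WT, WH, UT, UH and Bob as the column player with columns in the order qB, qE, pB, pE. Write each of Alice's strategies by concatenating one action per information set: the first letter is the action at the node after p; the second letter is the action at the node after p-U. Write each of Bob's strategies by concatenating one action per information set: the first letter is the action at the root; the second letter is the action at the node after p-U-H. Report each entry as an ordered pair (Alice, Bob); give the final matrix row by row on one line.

Row WT: qB→(-1,3), qE→(-1,3), pB→(2,-3), pE→(2,-3)
Row WH: qB→(-1,3), qE→(-1,3), pB→(2,-3), pE→(2,-3)
Row UT: qB→(-1,3), qE→(-1,3), pB→(5,0), pE→(5,0)
Row UH: qB→(-1,3), qE→(-1,3), pB→(2,3), pE→(5,3)

WT: (-1,3) (-1,3) (2,-3) (2,-3) | WH: (-1,3) (-1,3) (2,-3) (2,-3) | UT: (-1,3) (-1,3) (5,0) (5,0) | UH: (-1,3) (-1,3) (2,3) (5,3)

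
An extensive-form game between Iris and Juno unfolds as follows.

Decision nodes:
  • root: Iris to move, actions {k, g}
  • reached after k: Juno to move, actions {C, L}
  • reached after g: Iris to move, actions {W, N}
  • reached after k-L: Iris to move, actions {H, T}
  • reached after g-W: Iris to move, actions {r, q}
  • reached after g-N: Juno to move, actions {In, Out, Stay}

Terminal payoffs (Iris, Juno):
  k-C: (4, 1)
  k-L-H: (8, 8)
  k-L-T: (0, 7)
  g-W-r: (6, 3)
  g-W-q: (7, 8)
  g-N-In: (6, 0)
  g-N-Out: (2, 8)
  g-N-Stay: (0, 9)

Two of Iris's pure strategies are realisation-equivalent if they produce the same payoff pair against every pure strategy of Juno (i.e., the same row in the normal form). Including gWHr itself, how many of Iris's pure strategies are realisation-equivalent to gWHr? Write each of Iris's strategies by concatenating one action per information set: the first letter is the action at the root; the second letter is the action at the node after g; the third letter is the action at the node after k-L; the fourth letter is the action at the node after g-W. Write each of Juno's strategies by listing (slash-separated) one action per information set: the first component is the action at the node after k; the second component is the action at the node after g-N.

Row for gWHr (columns C/In, C/Out, C/Stay, L/In, L/Out, L/Stay): (6,3) (6,3) (6,3) (6,3) (6,3) (6,3).
Under gWHr, Iris's choice at the node after k-L can never be reached regardless of what Juno does, so varying those choices leaves every outcome unchanged.
Holding the reachable choices fixed and varying the unreachable one freely already gives 2 equivalent strategies.
No other strategy reproduces this row, so those 2 are the full class: gWHr, gWTr.

2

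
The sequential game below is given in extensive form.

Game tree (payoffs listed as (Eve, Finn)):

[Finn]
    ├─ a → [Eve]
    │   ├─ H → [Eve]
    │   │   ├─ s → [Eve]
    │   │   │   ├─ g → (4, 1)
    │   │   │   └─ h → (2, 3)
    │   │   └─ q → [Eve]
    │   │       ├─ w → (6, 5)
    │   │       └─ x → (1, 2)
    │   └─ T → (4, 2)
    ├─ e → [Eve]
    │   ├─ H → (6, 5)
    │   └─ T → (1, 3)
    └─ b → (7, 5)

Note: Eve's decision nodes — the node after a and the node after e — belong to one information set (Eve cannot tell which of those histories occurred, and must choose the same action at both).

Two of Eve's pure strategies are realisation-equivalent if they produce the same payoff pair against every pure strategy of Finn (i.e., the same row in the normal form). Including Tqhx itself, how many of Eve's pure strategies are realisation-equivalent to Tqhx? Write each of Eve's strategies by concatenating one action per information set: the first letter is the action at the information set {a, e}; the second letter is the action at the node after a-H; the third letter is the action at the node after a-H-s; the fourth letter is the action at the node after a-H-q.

Row for Tqhx (columns a, e, b): (4,2) (1,3) (7,5).
Under Tqhx, Eve's choice at the node after a-H and at the node after a-H-s and at the node after a-H-q can never be reached regardless of what Finn does, so varying those choices leaves every outcome unchanged.
Holding the reachable choices fixed and varying the unreachable ones freely already gives 2 × 2 × 2 = 8 equivalent strategies.
No other strategy reproduces this row, so those 8 are the full class: Tsgw, Tsgx, Tshw, Tshx, Tqgw, Tqgx, Tqhw, Tqhx.

8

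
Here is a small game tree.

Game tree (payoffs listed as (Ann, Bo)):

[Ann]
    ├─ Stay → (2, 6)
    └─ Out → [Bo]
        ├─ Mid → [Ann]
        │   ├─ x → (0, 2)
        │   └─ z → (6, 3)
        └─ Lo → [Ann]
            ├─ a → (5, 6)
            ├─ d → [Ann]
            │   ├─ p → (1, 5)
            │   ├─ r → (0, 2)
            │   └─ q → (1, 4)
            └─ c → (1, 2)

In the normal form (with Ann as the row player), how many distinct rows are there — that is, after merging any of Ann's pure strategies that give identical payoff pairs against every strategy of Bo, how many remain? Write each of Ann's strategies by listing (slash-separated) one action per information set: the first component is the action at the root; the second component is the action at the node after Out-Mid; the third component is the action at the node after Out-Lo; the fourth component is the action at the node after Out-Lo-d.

Ann has 36 pure strategies: Stay/x/a/p, Stay/x/a/r, Stay/x/a/q, Stay/x/d/p, Stay/x/d/r, Stay/x/d/q, Stay/x/c/p, Stay/x/c/r, Stay/x/c/q, Stay/z/a/p, Stay/z/a/r, Stay/z/a/q, Stay/z/d/p, Stay/z/d/r, Stay/z/d/q, Stay/z/c/p, Stay/z/c/r, Stay/z/c/q, Out/x/a/p, Out/x/a/r, Out/x/a/q, Out/x/d/p, Out/x/d/r, Out/x/d/q, Out/x/c/p, Out/x/c/r, Out/x/c/q, Out/z/a/p, Out/z/a/r, Out/z/a/q, Out/z/d/p, Out/z/d/r, Out/z/d/q, Out/z/c/p, Out/z/c/r, Out/z/c/q. Columns: Mid, Lo.
{Stay/x/a/p, Stay/x/a/r, Stay/x/a/q, Stay/x/d/p, Stay/x/d/r, Stay/x/d/q, Stay/x/c/p, Stay/x/c/r, Stay/x/c/q, Stay/z/a/p, Stay/z/a/r, Stay/z/a/q, Stay/z/d/p, Stay/z/d/r, Stay/z/d/q, Stay/z/c/p, Stay/z/c/r, Stay/z/c/q} → row (2,6) (2,6)
{Out/x/a/p, Out/x/a/r, Out/x/a/q} → row (0,2) (5,6)
{Out/x/d/p} → row (0,2) (1,5)
{Out/x/d/r} → row (0,2) (0,2)
{Out/x/d/q} → row (0,2) (1,4)
{Out/x/c/p, Out/x/c/r, Out/x/c/q} → row (0,2) (1,2)
{Out/z/a/p, Out/z/a/r, Out/z/a/q} → row (6,3) (5,6)
{Out/z/d/p} → row (6,3) (1,5)
{Out/z/d/r} → row (6,3) (0,2)
{Out/z/d/q} → row (6,3) (1,4)
{Out/z/c/p, Out/z/c/r, Out/z/c/q} → row (6,3) (1,2)
That's 11 distinct rows out of 36 strategies.

11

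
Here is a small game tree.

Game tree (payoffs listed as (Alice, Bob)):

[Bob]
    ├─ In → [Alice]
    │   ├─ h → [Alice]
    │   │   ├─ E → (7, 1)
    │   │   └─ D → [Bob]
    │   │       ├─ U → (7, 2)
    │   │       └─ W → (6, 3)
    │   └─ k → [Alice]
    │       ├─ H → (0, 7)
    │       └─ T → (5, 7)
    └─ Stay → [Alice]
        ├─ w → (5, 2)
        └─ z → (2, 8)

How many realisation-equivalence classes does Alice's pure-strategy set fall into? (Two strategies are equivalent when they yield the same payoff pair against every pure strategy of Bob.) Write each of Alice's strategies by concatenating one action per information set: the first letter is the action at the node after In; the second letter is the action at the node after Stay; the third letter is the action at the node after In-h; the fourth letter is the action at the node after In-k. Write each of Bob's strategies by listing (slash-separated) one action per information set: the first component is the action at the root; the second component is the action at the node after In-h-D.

8

Alice has 16 pure strategies: hwEH, hwET, hwDH, hwDT, hzEH, hzET, hzDH, hzDT, kwEH, kwET, kwDH, kwDT, kzEH, kzET, kzDH, kzDT. Columns: In/U, In/W, Stay/U, Stay/W.
{hwEH, hwET} → row (7,1) (7,1) (5,2) (5,2)
{hwDH, hwDT} → row (7,2) (6,3) (5,2) (5,2)
{hzEH, hzET} → row (7,1) (7,1) (2,8) (2,8)
{hzDH, hzDT} → row (7,2) (6,3) (2,8) (2,8)
{kwEH, kwDH} → row (0,7) (0,7) (5,2) (5,2)
{kwET, kwDT} → row (5,7) (5,7) (5,2) (5,2)
{kzEH, kzDH} → row (0,7) (0,7) (2,8) (2,8)
{kzET, kzDT} → row (5,7) (5,7) (2,8) (2,8)
That's 8 distinct rows out of 16 strategies.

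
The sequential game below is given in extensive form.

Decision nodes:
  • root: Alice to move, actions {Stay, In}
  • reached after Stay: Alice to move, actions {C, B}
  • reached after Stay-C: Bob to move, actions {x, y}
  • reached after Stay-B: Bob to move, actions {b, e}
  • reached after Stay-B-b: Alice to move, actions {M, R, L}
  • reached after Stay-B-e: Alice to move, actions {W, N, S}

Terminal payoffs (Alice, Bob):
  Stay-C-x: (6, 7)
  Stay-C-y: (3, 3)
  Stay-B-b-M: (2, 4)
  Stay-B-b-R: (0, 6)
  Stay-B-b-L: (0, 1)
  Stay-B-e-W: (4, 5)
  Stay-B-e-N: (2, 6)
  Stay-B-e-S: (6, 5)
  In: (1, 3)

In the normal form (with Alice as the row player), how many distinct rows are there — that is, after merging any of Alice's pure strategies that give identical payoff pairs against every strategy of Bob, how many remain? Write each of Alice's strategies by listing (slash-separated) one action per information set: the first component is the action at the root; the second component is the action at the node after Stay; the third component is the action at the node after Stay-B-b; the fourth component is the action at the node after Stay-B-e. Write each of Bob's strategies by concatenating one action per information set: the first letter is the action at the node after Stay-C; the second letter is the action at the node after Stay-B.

Alice has 36 pure strategies: Stay/C/M/W, Stay/C/M/N, Stay/C/M/S, Stay/C/R/W, Stay/C/R/N, Stay/C/R/S, Stay/C/L/W, Stay/C/L/N, Stay/C/L/S, Stay/B/M/W, Stay/B/M/N, Stay/B/M/S, Stay/B/R/W, Stay/B/R/N, Stay/B/R/S, Stay/B/L/W, Stay/B/L/N, Stay/B/L/S, In/C/M/W, In/C/M/N, In/C/M/S, In/C/R/W, In/C/R/N, In/C/R/S, In/C/L/W, In/C/L/N, In/C/L/S, In/B/M/W, In/B/M/N, In/B/M/S, In/B/R/W, In/B/R/N, In/B/R/S, In/B/L/W, In/B/L/N, In/B/L/S. Columns: xb, xe, yb, ye.
{Stay/C/M/W, Stay/C/M/N, Stay/C/M/S, Stay/C/R/W, Stay/C/R/N, Stay/C/R/S, Stay/C/L/W, Stay/C/L/N, Stay/C/L/S} → row (6,7) (6,7) (3,3) (3,3)
{Stay/B/M/W} → row (2,4) (4,5) (2,4) (4,5)
{Stay/B/M/N} → row (2,4) (2,6) (2,4) (2,6)
{Stay/B/M/S} → row (2,4) (6,5) (2,4) (6,5)
{Stay/B/R/W} → row (0,6) (4,5) (0,6) (4,5)
{Stay/B/R/N} → row (0,6) (2,6) (0,6) (2,6)
{Stay/B/R/S} → row (0,6) (6,5) (0,6) (6,5)
{Stay/B/L/W} → row (0,1) (4,5) (0,1) (4,5)
{Stay/B/L/N} → row (0,1) (2,6) (0,1) (2,6)
{Stay/B/L/S} → row (0,1) (6,5) (0,1) (6,5)
{In/C/M/W, In/C/M/N, In/C/M/S, In/C/R/W, In/C/R/N, In/C/R/S, In/C/L/W, In/C/L/N, In/C/L/S, In/B/M/W, In/B/M/N, In/B/M/S, In/B/R/W, In/B/R/N, In/B/R/S, In/B/L/W, In/B/L/N, In/B/L/S} → row (1,3) (1,3) (1,3) (1,3)
That's 11 distinct rows out of 36 strategies.

11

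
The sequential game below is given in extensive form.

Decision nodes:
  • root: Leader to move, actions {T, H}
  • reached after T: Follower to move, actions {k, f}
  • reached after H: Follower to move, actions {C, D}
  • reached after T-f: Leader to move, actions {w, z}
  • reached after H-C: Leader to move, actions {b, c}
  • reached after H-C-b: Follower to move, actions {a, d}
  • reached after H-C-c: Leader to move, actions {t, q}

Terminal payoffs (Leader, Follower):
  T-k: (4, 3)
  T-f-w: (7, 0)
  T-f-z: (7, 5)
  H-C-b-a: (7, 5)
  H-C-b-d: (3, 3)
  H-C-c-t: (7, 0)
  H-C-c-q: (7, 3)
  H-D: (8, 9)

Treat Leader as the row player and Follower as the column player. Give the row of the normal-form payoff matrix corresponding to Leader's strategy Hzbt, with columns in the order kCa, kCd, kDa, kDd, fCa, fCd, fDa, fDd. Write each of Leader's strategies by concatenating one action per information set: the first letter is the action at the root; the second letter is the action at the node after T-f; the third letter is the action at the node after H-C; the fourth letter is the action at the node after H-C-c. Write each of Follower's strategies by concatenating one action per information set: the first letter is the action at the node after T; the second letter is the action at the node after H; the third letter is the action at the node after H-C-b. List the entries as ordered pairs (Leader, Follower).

(7,5) (3,3) (8,9) (8,9) (7,5) (3,3) (8,9) (8,9)

vs kCa: Leader plays H → Follower plays C at [H] → Leader plays b at [H-C] → Follower plays a at [H-C-b] → (7, 5)
vs kCd: Leader plays H → Follower plays C at [H] → Leader plays b at [H-C] → Follower plays d at [H-C-b] → (3, 3)
vs kDa: Leader plays H → Follower plays D at [H] → (8, 9)
vs kDd: Leader plays H → Follower plays D at [H] → (8, 9)
vs fCa: Leader plays H → Follower plays C at [H] → Leader plays b at [H-C] → Follower plays a at [H-C-b] → (7, 5)
vs fCd: Leader plays H → Follower plays C at [H] → Leader plays b at [H-C] → Follower plays d at [H-C-b] → (3, 3)
vs fDa: Leader plays H → Follower plays D at [H] → (8, 9)
vs fDd: Leader plays H → Follower plays D at [H] → (8, 9)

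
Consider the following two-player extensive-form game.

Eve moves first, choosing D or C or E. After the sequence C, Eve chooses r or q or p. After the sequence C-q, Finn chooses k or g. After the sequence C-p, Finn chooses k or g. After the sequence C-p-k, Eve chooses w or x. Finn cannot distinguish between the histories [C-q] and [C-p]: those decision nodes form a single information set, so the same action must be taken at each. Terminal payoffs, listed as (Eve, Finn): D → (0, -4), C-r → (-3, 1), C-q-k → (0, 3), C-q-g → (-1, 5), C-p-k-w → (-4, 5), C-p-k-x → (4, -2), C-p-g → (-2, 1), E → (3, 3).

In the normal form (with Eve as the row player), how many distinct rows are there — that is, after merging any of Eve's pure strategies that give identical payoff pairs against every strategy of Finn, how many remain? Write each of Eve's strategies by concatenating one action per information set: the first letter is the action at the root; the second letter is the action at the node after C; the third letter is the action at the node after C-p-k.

6

Eve has 18 pure strategies: Drw, Drx, Dqw, Dqx, Dpw, Dpx, Crw, Crx, Cqw, Cqx, Cpw, Cpx, Erw, Erx, Eqw, Eqx, Epw, Epx. Columns: k, g.
{Drw, Drx, Dqw, Dqx, Dpw, Dpx} → row (0,-4) (0,-4)
{Crw, Crx} → row (-3,1) (-3,1)
{Cqw, Cqx} → row (0,3) (-1,5)
{Cpw} → row (-4,5) (-2,1)
{Cpx} → row (4,-2) (-2,1)
{Erw, Erx, Eqw, Eqx, Epw, Epx} → row (3,3) (3,3)
That's 6 distinct rows out of 18 strategies.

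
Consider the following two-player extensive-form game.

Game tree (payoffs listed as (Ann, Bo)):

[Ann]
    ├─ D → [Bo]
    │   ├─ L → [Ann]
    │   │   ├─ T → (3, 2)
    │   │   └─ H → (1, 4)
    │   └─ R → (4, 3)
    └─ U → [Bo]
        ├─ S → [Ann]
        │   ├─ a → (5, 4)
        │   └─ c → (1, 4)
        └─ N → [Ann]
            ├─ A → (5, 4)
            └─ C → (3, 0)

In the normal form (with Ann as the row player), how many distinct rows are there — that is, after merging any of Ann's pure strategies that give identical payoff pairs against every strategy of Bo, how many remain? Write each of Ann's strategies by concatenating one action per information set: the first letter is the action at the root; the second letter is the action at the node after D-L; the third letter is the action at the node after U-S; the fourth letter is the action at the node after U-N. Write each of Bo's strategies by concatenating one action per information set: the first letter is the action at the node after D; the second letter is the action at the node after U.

6

Ann has 16 pure strategies: DTaA, DTaC, DTcA, DTcC, DHaA, DHaC, DHcA, DHcC, UTaA, UTaC, UTcA, UTcC, UHaA, UHaC, UHcA, UHcC. Columns: LS, LN, RS, RN.
{DTaA, DTaC, DTcA, DTcC} → row (3,2) (3,2) (4,3) (4,3)
{DHaA, DHaC, DHcA, DHcC} → row (1,4) (1,4) (4,3) (4,3)
{UTaA, UHaA} → row (5,4) (5,4) (5,4) (5,4)
{UTaC, UHaC} → row (5,4) (3,0) (5,4) (3,0)
{UTcA, UHcA} → row (1,4) (5,4) (1,4) (5,4)
{UTcC, UHcC} → row (1,4) (3,0) (1,4) (3,0)
That's 6 distinct rows out of 16 strategies.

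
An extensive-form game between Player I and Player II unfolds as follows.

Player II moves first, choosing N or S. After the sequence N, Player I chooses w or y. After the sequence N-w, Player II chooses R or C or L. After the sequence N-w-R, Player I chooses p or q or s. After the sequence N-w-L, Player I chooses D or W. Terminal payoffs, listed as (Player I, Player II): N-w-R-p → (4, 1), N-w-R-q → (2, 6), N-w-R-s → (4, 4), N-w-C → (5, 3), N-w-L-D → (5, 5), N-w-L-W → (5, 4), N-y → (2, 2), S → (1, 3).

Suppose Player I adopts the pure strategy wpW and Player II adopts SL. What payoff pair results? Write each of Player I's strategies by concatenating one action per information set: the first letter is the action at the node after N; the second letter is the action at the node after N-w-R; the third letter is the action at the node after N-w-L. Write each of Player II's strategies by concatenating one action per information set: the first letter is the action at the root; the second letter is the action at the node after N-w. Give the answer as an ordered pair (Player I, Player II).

Trace the play path from the root:
  Player II plays S
→ terminal payoff (1, 3).
(Player I's choice at the node after N is never reached on this path, so it doesn't affect the outcome.)

(1, 3)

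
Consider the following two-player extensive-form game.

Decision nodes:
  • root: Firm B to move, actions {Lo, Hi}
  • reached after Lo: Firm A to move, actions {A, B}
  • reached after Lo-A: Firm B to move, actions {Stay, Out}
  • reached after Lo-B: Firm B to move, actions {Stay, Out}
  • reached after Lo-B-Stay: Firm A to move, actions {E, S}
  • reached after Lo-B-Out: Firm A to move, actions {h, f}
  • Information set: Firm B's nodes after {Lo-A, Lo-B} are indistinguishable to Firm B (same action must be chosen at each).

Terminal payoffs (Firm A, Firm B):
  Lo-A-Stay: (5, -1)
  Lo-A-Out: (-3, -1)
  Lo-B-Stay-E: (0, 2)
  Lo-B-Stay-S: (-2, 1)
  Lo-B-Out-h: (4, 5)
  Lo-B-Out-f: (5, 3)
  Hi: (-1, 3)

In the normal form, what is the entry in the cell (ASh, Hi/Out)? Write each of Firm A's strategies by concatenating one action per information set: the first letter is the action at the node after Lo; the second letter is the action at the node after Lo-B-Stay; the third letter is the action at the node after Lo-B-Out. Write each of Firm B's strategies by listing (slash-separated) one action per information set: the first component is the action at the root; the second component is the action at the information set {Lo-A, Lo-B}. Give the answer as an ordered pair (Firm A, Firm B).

(-1, 3)

Trace the play path from the root:
  Firm B plays Hi
→ terminal payoff (-1, 3).
(Firm A's choice at the node after Lo is never reached on this path, so it doesn't affect the outcome.)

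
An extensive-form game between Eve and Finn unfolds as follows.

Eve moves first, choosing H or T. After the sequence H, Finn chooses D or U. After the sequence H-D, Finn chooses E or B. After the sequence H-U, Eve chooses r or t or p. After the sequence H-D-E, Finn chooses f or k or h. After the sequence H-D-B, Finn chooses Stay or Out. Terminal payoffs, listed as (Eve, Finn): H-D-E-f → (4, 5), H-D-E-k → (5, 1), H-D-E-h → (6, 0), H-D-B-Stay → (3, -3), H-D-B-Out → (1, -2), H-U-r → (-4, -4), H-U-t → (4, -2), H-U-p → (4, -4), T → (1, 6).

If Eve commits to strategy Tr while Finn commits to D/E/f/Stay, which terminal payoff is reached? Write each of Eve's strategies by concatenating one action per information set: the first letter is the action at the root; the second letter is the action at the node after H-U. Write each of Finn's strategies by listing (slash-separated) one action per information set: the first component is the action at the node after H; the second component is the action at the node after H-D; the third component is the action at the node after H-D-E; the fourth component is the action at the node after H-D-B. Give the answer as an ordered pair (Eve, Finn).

Trace the play path from the root:
  Eve plays T
→ terminal payoff (1, 6).
(Eve's choice at the node after H-U is never reached on this path, so it doesn't affect the outcome.)

(1, 6)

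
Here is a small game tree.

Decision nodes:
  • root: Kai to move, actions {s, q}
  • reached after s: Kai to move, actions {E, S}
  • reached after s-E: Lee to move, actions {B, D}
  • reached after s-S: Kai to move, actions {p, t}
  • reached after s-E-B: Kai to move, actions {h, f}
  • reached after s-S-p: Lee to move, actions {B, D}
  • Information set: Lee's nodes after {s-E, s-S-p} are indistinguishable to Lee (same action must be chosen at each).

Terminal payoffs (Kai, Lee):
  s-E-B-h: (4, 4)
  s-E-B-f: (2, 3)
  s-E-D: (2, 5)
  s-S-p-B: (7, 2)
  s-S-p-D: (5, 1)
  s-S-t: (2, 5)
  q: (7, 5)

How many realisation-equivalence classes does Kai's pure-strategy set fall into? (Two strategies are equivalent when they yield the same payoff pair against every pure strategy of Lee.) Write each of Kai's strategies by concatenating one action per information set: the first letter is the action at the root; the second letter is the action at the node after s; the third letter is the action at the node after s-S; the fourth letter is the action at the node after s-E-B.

Kai has 16 pure strategies: sEph, sEpf, sEth, sEtf, sSph, sSpf, sSth, sStf, qEph, qEpf, qEth, qEtf, qSph, qSpf, qSth, qStf. Columns: B, D.
{sEph, sEth} → row (4,4) (2,5)
{sEpf, sEtf} → row (2,3) (2,5)
{sSph, sSpf} → row (7,2) (5,1)
{sSth, sStf} → row (2,5) (2,5)
{qEph, qEpf, qEth, qEtf, qSph, qSpf, qSth, qStf} → row (7,5) (7,5)
That's 5 distinct rows out of 16 strategies.

5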